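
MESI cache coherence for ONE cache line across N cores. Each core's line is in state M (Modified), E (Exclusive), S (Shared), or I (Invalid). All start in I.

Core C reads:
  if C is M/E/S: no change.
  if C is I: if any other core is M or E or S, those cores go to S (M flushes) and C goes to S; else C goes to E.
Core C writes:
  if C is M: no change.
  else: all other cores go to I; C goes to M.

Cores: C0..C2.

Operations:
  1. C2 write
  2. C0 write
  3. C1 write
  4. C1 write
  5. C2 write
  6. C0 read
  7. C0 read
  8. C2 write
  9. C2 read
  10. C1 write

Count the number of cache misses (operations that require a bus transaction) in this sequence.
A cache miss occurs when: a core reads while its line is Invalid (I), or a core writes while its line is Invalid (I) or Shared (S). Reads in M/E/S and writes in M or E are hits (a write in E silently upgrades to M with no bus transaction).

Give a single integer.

Op 1: C2 write [C2 write: invalidate none -> C2=M] -> [I,I,M] [MISS #1: write from I]
Op 2: C0 write [C0 write: invalidate ['C2=M'] -> C0=M] -> [M,I,I] [MISS #2: write from I]
Op 3: C1 write [C1 write: invalidate ['C0=M'] -> C1=M] -> [I,M,I] [MISS #3: write from I]
Op 4: C1 write [C1 write: already M (modified), no change] -> [I,M,I] [hit: write from M]
Op 5: C2 write [C2 write: invalidate ['C1=M'] -> C2=M] -> [I,I,M] [MISS #4: write from I]
Op 6: C0 read [C0 read from I: others=['C2=M'] -> C0=S, others downsized to S] -> [S,I,S] [MISS #5: read from I]
Op 7: C0 read [C0 read: already in S, no change] -> [S,I,S] [hit: read from S]
Op 8: C2 write [C2 write: invalidate ['C0=S'] -> C2=M] -> [I,I,M] [MISS #6: write from S]
Op 9: C2 read [C2 read: already in M, no change] -> [I,I,M] [hit: read from M]
Op 10: C1 write [C1 write: invalidate ['C2=M'] -> C1=M] -> [I,M,I] [MISS #7: write from I]

Answer: 7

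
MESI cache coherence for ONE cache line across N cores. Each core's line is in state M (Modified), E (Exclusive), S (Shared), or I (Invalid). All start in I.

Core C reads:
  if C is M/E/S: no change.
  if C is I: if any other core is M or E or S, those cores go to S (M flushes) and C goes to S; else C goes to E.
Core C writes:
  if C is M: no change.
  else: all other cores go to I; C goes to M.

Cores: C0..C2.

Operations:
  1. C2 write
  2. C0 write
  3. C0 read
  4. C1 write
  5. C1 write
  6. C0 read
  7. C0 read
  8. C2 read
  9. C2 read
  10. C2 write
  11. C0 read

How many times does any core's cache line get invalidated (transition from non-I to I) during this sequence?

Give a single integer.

Answer: 4

Derivation:
Op 1: C2 write [C2 write: invalidate none -> C2=M] -> [I,I,M] (invalidations this op: 0; running total: 0)
Op 2: C0 write [C0 write: invalidate ['C2=M'] -> C0=M] -> [M,I,I] (invalidations this op: 1; running total: 1)
Op 3: C0 read [C0 read: already in M, no change] -> [M,I,I] (invalidations this op: 0; running total: 1)
Op 4: C1 write [C1 write: invalidate ['C0=M'] -> C1=M] -> [I,M,I] (invalidations this op: 1; running total: 2)
Op 5: C1 write [C1 write: already M (modified), no change] -> [I,M,I] (invalidations this op: 0; running total: 2)
Op 6: C0 read [C0 read from I: others=['C1=M'] -> C0=S, others downsized to S] -> [S,S,I] (invalidations this op: 0; running total: 2)
Op 7: C0 read [C0 read: already in S, no change] -> [S,S,I] (invalidations this op: 0; running total: 2)
Op 8: C2 read [C2 read from I: others=['C0=S', 'C1=S'] -> C2=S, others downsized to S] -> [S,S,S] (invalidations this op: 0; running total: 2)
Op 9: C2 read [C2 read: already in S, no change] -> [S,S,S] (invalidations this op: 0; running total: 2)
Op 10: C2 write [C2 write: invalidate ['C0=S', 'C1=S'] -> C2=M] -> [I,I,M] (invalidations this op: 2; running total: 4)
Op 11: C0 read [C0 read from I: others=['C2=M'] -> C0=S, others downsized to S] -> [S,I,S] (invalidations this op: 0; running total: 4)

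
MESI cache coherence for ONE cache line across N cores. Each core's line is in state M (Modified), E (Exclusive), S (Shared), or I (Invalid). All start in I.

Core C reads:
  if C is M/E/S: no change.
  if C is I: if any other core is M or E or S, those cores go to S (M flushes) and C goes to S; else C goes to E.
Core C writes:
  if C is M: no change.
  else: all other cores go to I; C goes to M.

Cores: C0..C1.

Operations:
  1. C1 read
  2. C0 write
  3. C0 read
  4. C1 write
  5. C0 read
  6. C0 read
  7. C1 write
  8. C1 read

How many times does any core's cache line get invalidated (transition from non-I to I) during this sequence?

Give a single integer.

Op 1: C1 read [C1 read from I: no other sharers -> C1=E (exclusive)] -> [I,E] (invalidations this op: 0; running total: 0)
Op 2: C0 write [C0 write: invalidate ['C1=E'] -> C0=M] -> [M,I] (invalidations this op: 1; running total: 1)
Op 3: C0 read [C0 read: already in M, no change] -> [M,I] (invalidations this op: 0; running total: 1)
Op 4: C1 write [C1 write: invalidate ['C0=M'] -> C1=M] -> [I,M] (invalidations this op: 1; running total: 2)
Op 5: C0 read [C0 read from I: others=['C1=M'] -> C0=S, others downsized to S] -> [S,S] (invalidations this op: 0; running total: 2)
Op 6: C0 read [C0 read: already in S, no change] -> [S,S] (invalidations this op: 0; running total: 2)
Op 7: C1 write [C1 write: invalidate ['C0=S'] -> C1=M] -> [I,M] (invalidations this op: 1; running total: 3)
Op 8: C1 read [C1 read: already in M, no change] -> [I,M] (invalidations this op: 0; running total: 3)

Answer: 3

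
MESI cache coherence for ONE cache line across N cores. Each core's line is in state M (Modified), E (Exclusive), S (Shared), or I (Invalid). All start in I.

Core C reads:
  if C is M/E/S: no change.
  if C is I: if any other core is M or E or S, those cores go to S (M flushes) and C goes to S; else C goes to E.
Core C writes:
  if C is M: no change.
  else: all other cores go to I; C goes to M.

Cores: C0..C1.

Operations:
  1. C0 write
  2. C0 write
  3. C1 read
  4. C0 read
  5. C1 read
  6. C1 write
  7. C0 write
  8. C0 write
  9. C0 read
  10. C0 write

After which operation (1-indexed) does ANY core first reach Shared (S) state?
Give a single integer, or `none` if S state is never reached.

Answer: 3

Derivation:
Op 1: C0 write [C0 write: invalidate none -> C0=M] -> [M,I]
Op 2: C0 write [C0 write: already M (modified), no change] -> [M,I]
Op 3: C1 read [C1 read from I: others=['C0=M'] -> C1=S, others downsized to S] -> [S,S]
  -> First S state at op 3; remaining ops need not be traced.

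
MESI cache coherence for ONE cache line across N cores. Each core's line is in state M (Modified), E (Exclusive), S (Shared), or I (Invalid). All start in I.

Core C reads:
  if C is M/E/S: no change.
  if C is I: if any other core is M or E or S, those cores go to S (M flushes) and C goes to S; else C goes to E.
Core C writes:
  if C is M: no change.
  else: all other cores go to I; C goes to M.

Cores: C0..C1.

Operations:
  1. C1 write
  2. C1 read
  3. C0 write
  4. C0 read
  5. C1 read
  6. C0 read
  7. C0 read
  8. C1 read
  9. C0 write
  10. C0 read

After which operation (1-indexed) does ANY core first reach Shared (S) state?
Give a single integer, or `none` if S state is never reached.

Op 1: C1 write [C1 write: invalidate none -> C1=M] -> [I,M]
Op 2: C1 read [C1 read: already in M, no change] -> [I,M]
Op 3: C0 write [C0 write: invalidate ['C1=M'] -> C0=M] -> [M,I]
Op 4: C0 read [C0 read: already in M, no change] -> [M,I]
Op 5: C1 read [C1 read from I: others=['C0=M'] -> C1=S, others downsized to S] -> [S,S]
  -> First S state at op 5; remaining ops need not be traced.

Answer: 5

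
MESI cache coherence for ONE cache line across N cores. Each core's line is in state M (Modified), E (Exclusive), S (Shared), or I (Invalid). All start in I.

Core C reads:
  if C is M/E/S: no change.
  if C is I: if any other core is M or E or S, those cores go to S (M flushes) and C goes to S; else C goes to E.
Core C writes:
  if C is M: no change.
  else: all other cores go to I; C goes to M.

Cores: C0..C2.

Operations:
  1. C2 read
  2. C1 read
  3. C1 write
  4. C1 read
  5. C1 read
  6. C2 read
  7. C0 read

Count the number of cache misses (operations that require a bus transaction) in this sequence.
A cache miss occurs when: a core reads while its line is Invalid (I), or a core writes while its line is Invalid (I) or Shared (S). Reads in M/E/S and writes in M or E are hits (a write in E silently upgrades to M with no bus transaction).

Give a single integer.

Answer: 5

Derivation:
Op 1: C2 read [C2 read from I: no other sharers -> C2=E (exclusive)] -> [I,I,E] [MISS #1: read from I]
Op 2: C1 read [C1 read from I: others=['C2=E'] -> C1=S, others downsized to S] -> [I,S,S] [MISS #2: read from I]
Op 3: C1 write [C1 write: invalidate ['C2=S'] -> C1=M] -> [I,M,I] [MISS #3: write from S]
Op 4: C1 read [C1 read: already in M, no change] -> [I,M,I] [hit: read from M]
Op 5: C1 read [C1 read: already in M, no change] -> [I,M,I] [hit: read from M]
Op 6: C2 read [C2 read from I: others=['C1=M'] -> C2=S, others downsized to S] -> [I,S,S] [MISS #4: read from I]
Op 7: C0 read [C0 read from I: others=['C1=S', 'C2=S'] -> C0=S, others downsized to S] -> [S,S,S] [MISS #5: read from I]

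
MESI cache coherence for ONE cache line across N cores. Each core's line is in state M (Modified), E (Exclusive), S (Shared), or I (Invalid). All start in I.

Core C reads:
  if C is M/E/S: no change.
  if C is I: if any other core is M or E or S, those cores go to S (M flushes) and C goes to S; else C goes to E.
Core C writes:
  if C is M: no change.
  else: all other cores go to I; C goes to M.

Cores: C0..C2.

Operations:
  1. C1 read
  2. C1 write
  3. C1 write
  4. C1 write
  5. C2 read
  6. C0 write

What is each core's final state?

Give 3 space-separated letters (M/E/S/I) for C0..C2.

Op 1: C1 read [C1 read from I: no other sharers -> C1=E (exclusive)] -> [I,E,I]
Op 2: C1 write [C1 write: invalidate none -> C1=M] -> [I,M,I]
Op 3: C1 write [C1 write: already M (modified), no change] -> [I,M,I]
Op 4: C1 write [C1 write: already M (modified), no change] -> [I,M,I]
Op 5: C2 read [C2 read from I: others=['C1=M'] -> C2=S, others downsized to S] -> [I,S,S]
Op 6: C0 write [C0 write: invalidate ['C1=S', 'C2=S'] -> C0=M] -> [M,I,I]

Answer: M I I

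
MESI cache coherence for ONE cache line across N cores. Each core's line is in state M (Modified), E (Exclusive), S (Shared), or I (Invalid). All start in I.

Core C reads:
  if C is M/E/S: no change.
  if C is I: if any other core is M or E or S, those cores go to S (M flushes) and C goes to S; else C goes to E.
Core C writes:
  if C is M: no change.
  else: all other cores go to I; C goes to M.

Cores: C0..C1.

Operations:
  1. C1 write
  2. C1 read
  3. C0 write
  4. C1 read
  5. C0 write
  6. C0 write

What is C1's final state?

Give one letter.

Op 1: C1 write [C1 write: invalidate none -> C1=M] -> [I,M]
Op 2: C1 read [C1 read: already in M, no change] -> [I,M]
Op 3: C0 write [C0 write: invalidate ['C1=M'] -> C0=M] -> [M,I]
Op 4: C1 read [C1 read from I: others=['C0=M'] -> C1=S, others downsized to S] -> [S,S]
Op 5: C0 write [C0 write: invalidate ['C1=S'] -> C0=M] -> [M,I]
Op 6: C0 write [C0 write: already M (modified), no change] -> [M,I]

Answer: I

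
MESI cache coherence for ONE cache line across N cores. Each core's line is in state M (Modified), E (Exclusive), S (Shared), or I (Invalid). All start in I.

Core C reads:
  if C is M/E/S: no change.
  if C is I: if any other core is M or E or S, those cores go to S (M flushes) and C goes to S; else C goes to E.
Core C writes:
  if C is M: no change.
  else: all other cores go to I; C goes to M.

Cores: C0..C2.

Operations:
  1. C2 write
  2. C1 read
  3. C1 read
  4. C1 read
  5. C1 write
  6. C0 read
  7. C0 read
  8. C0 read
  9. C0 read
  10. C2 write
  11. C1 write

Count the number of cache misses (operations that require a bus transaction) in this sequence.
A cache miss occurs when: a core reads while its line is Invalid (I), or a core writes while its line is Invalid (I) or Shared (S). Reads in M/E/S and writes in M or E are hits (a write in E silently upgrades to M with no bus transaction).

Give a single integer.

Op 1: C2 write [C2 write: invalidate none -> C2=M] -> [I,I,M] [MISS #1: write from I]
Op 2: C1 read [C1 read from I: others=['C2=M'] -> C1=S, others downsized to S] -> [I,S,S] [MISS #2: read from I]
Op 3: C1 read [C1 read: already in S, no change] -> [I,S,S] [hit: read from S]
Op 4: C1 read [C1 read: already in S, no change] -> [I,S,S] [hit: read from S]
Op 5: C1 write [C1 write: invalidate ['C2=S'] -> C1=M] -> [I,M,I] [MISS #3: write from S]
Op 6: C0 read [C0 read from I: others=['C1=M'] -> C0=S, others downsized to S] -> [S,S,I] [MISS #4: read from I]
Op 7: C0 read [C0 read: already in S, no change] -> [S,S,I] [hit: read from S]
Op 8: C0 read [C0 read: already in S, no change] -> [S,S,I] [hit: read from S]
Op 9: C0 read [C0 read: already in S, no change] -> [S,S,I] [hit: read from S]
Op 10: C2 write [C2 write: invalidate ['C0=S', 'C1=S'] -> C2=M] -> [I,I,M] [MISS #5: write from I]
Op 11: C1 write [C1 write: invalidate ['C2=M'] -> C1=M] -> [I,M,I] [MISS #6: write from I]

Answer: 6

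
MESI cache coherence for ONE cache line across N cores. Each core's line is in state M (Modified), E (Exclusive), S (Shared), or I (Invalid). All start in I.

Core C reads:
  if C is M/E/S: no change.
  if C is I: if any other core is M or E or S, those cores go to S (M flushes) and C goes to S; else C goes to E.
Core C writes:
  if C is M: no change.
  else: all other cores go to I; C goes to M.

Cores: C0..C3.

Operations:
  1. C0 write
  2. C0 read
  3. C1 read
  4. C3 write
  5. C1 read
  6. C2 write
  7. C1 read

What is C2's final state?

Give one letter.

Answer: S

Derivation:
Op 1: C0 write [C0 write: invalidate none -> C0=M] -> [M,I,I,I]
Op 2: C0 read [C0 read: already in M, no change] -> [M,I,I,I]
Op 3: C1 read [C1 read from I: others=['C0=M'] -> C1=S, others downsized to S] -> [S,S,I,I]
Op 4: C3 write [C3 write: invalidate ['C0=S', 'C1=S'] -> C3=M] -> [I,I,I,M]
Op 5: C1 read [C1 read from I: others=['C3=M'] -> C1=S, others downsized to S] -> [I,S,I,S]
Op 6: C2 write [C2 write: invalidate ['C1=S', 'C3=S'] -> C2=M] -> [I,I,M,I]
Op 7: C1 read [C1 read from I: others=['C2=M'] -> C1=S, others downsized to S] -> [I,S,S,I]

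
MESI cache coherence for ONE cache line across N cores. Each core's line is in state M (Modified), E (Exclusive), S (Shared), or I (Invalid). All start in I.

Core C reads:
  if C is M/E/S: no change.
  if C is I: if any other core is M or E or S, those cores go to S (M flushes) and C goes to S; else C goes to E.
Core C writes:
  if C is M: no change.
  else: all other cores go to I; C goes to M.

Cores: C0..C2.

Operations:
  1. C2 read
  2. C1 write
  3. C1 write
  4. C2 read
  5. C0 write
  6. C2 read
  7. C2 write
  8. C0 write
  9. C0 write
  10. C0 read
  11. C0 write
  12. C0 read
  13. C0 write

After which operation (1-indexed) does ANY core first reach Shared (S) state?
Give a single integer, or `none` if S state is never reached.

Answer: 4

Derivation:
Op 1: C2 read [C2 read from I: no other sharers -> C2=E (exclusive)] -> [I,I,E]
Op 2: C1 write [C1 write: invalidate ['C2=E'] -> C1=M] -> [I,M,I]
Op 3: C1 write [C1 write: already M (modified), no change] -> [I,M,I]
Op 4: C2 read [C2 read from I: others=['C1=M'] -> C2=S, others downsized to S] -> [I,S,S]
  -> First S state at op 4; remaining ops need not be traced.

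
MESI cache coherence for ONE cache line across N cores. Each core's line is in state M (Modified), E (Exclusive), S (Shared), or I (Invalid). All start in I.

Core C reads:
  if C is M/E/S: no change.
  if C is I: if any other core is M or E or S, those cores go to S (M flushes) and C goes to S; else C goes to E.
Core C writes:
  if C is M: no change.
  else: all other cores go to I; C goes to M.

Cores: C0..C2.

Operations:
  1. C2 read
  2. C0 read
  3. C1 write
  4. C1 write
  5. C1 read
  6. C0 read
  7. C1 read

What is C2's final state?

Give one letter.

Op 1: C2 read [C2 read from I: no other sharers -> C2=E (exclusive)] -> [I,I,E]
Op 2: C0 read [C0 read from I: others=['C2=E'] -> C0=S, others downsized to S] -> [S,I,S]
Op 3: C1 write [C1 write: invalidate ['C0=S', 'C2=S'] -> C1=M] -> [I,M,I]
Op 4: C1 write [C1 write: already M (modified), no change] -> [I,M,I]
Op 5: C1 read [C1 read: already in M, no change] -> [I,M,I]
Op 6: C0 read [C0 read from I: others=['C1=M'] -> C0=S, others downsized to S] -> [S,S,I]
Op 7: C1 read [C1 read: already in S, no change] -> [S,S,I]

Answer: I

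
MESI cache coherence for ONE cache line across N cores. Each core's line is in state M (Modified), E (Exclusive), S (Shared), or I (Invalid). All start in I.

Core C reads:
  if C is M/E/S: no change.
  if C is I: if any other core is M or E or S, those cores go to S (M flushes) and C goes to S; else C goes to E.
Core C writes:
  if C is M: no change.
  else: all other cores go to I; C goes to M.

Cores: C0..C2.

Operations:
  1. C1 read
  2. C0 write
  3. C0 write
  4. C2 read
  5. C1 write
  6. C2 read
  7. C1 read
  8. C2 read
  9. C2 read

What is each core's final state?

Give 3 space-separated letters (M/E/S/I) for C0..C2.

Answer: I S S

Derivation:
Op 1: C1 read [C1 read from I: no other sharers -> C1=E (exclusive)] -> [I,E,I]
Op 2: C0 write [C0 write: invalidate ['C1=E'] -> C0=M] -> [M,I,I]
Op 3: C0 write [C0 write: already M (modified), no change] -> [M,I,I]
Op 4: C2 read [C2 read from I: others=['C0=M'] -> C2=S, others downsized to S] -> [S,I,S]
Op 5: C1 write [C1 write: invalidate ['C0=S', 'C2=S'] -> C1=M] -> [I,M,I]
Op 6: C2 read [C2 read from I: others=['C1=M'] -> C2=S, others downsized to S] -> [I,S,S]
Op 7: C1 read [C1 read: already in S, no change] -> [I,S,S]
Op 8: C2 read [C2 read: already in S, no change] -> [I,S,S]
Op 9: C2 read [C2 read: already in S, no change] -> [I,S,S]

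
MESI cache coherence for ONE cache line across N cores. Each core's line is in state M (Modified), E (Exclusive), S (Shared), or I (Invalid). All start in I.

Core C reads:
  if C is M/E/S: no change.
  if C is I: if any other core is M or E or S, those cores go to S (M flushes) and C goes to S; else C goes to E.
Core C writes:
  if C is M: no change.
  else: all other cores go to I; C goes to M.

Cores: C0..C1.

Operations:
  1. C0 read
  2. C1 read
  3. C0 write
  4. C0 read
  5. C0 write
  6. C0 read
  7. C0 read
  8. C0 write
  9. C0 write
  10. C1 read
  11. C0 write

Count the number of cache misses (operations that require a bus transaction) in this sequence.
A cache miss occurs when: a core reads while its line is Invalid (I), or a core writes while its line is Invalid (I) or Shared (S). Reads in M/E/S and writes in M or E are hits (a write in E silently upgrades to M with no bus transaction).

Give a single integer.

Answer: 5

Derivation:
Op 1: C0 read [C0 read from I: no other sharers -> C0=E (exclusive)] -> [E,I] [MISS #1: read from I]
Op 2: C1 read [C1 read from I: others=['C0=E'] -> C1=S, others downsized to S] -> [S,S] [MISS #2: read from I]
Op 3: C0 write [C0 write: invalidate ['C1=S'] -> C0=M] -> [M,I] [MISS #3: write from S]
Op 4: C0 read [C0 read: already in M, no change] -> [M,I] [hit: read from M]
Op 5: C0 write [C0 write: already M (modified), no change] -> [M,I] [hit: write from M]
Op 6: C0 read [C0 read: already in M, no change] -> [M,I] [hit: read from M]
Op 7: C0 read [C0 read: already in M, no change] -> [M,I] [hit: read from M]
Op 8: C0 write [C0 write: already M (modified), no change] -> [M,I] [hit: write from M]
Op 9: C0 write [C0 write: already M (modified), no change] -> [M,I] [hit: write from M]
Op 10: C1 read [C1 read from I: others=['C0=M'] -> C1=S, others downsized to S] -> [S,S] [MISS #4: read from I]
Op 11: C0 write [C0 write: invalidate ['C1=S'] -> C0=M] -> [M,I] [MISS #5: write from S]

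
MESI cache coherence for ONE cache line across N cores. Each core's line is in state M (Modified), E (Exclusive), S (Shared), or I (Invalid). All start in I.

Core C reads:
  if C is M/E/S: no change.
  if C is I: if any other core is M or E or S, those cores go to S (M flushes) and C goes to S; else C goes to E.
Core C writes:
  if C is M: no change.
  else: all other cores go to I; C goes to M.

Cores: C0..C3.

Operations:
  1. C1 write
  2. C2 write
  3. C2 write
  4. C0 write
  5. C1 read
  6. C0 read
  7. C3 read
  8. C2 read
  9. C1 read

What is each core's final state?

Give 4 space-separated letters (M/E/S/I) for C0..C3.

Answer: S S S S

Derivation:
Op 1: C1 write [C1 write: invalidate none -> C1=M] -> [I,M,I,I]
Op 2: C2 write [C2 write: invalidate ['C1=M'] -> C2=M] -> [I,I,M,I]
Op 3: C2 write [C2 write: already M (modified), no change] -> [I,I,M,I]
Op 4: C0 write [C0 write: invalidate ['C2=M'] -> C0=M] -> [M,I,I,I]
Op 5: C1 read [C1 read from I: others=['C0=M'] -> C1=S, others downsized to S] -> [S,S,I,I]
Op 6: C0 read [C0 read: already in S, no change] -> [S,S,I,I]
Op 7: C3 read [C3 read from I: others=['C0=S', 'C1=S'] -> C3=S, others downsized to S] -> [S,S,I,S]
Op 8: C2 read [C2 read from I: others=['C0=S', 'C1=S', 'C3=S'] -> C2=S, others downsized to S] -> [S,S,S,S]
Op 9: C1 read [C1 read: already in S, no change] -> [S,S,S,S]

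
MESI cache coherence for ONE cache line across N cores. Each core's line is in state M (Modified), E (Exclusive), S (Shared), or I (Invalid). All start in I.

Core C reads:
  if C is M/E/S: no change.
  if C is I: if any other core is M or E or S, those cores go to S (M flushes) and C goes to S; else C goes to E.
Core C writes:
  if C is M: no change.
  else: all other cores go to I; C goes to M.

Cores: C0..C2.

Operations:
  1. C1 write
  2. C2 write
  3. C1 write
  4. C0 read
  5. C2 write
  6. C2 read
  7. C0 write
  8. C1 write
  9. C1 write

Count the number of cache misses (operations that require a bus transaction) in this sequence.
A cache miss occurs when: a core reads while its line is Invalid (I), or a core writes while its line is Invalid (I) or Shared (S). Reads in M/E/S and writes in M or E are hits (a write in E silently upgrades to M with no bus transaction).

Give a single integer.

Answer: 7

Derivation:
Op 1: C1 write [C1 write: invalidate none -> C1=M] -> [I,M,I] [MISS #1: write from I]
Op 2: C2 write [C2 write: invalidate ['C1=M'] -> C2=M] -> [I,I,M] [MISS #2: write from I]
Op 3: C1 write [C1 write: invalidate ['C2=M'] -> C1=M] -> [I,M,I] [MISS #3: write from I]
Op 4: C0 read [C0 read from I: others=['C1=M'] -> C0=S, others downsized to S] -> [S,S,I] [MISS #4: read from I]
Op 5: C2 write [C2 write: invalidate ['C0=S', 'C1=S'] -> C2=M] -> [I,I,M] [MISS #5: write from I]
Op 6: C2 read [C2 read: already in M, no change] -> [I,I,M] [hit: read from M]
Op 7: C0 write [C0 write: invalidate ['C2=M'] -> C0=M] -> [M,I,I] [MISS #6: write from I]
Op 8: C1 write [C1 write: invalidate ['C0=M'] -> C1=M] -> [I,M,I] [MISS #7: write from I]
Op 9: C1 write [C1 write: already M (modified), no change] -> [I,M,I] [hit: write from M]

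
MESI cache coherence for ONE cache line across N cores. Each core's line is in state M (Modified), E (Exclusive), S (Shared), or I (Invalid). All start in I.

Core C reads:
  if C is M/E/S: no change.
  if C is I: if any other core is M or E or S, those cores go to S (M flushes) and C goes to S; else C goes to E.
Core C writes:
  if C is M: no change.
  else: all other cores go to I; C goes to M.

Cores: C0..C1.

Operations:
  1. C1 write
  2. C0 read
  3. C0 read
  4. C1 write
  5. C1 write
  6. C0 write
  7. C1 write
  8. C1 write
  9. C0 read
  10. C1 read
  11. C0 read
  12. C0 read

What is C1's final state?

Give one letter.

Op 1: C1 write [C1 write: invalidate none -> C1=M] -> [I,M]
Op 2: C0 read [C0 read from I: others=['C1=M'] -> C0=S, others downsized to S] -> [S,S]
Op 3: C0 read [C0 read: already in S, no change] -> [S,S]
Op 4: C1 write [C1 write: invalidate ['C0=S'] -> C1=M] -> [I,M]
Op 5: C1 write [C1 write: already M (modified), no change] -> [I,M]
Op 6: C0 write [C0 write: invalidate ['C1=M'] -> C0=M] -> [M,I]
Op 7: C1 write [C1 write: invalidate ['C0=M'] -> C1=M] -> [I,M]
Op 8: C1 write [C1 write: already M (modified), no change] -> [I,M]
Op 9: C0 read [C0 read from I: others=['C1=M'] -> C0=S, others downsized to S] -> [S,S]
Op 10: C1 read [C1 read: already in S, no change] -> [S,S]
Op 11: C0 read [C0 read: already in S, no change] -> [S,S]
Op 12: C0 read [C0 read: already in S, no change] -> [S,S]

Answer: S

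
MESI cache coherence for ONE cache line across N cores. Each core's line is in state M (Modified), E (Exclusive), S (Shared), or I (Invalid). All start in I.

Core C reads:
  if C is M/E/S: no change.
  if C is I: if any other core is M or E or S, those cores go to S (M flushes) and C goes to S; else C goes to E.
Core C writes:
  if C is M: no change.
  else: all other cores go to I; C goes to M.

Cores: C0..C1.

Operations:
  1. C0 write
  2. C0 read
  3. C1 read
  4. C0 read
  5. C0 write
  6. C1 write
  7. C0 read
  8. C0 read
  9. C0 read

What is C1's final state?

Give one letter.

Op 1: C0 write [C0 write: invalidate none -> C0=M] -> [M,I]
Op 2: C0 read [C0 read: already in M, no change] -> [M,I]
Op 3: C1 read [C1 read from I: others=['C0=M'] -> C1=S, others downsized to S] -> [S,S]
Op 4: C0 read [C0 read: already in S, no change] -> [S,S]
Op 5: C0 write [C0 write: invalidate ['C1=S'] -> C0=M] -> [M,I]
Op 6: C1 write [C1 write: invalidate ['C0=M'] -> C1=M] -> [I,M]
Op 7: C0 read [C0 read from I: others=['C1=M'] -> C0=S, others downsized to S] -> [S,S]
Op 8: C0 read [C0 read: already in S, no change] -> [S,S]
Op 9: C0 read [C0 read: already in S, no change] -> [S,S]

Answer: S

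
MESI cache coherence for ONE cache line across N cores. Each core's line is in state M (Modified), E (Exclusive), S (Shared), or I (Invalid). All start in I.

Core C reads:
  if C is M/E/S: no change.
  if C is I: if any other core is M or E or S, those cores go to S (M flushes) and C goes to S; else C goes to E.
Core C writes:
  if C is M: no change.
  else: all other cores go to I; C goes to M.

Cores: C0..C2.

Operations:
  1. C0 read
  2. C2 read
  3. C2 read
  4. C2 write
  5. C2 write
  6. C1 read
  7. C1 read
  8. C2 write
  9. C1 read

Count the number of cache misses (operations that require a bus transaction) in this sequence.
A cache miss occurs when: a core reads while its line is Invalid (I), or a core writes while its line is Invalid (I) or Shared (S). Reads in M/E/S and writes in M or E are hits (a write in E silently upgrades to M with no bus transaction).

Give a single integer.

Op 1: C0 read [C0 read from I: no other sharers -> C0=E (exclusive)] -> [E,I,I] [MISS #1: read from I]
Op 2: C2 read [C2 read from I: others=['C0=E'] -> C2=S, others downsized to S] -> [S,I,S] [MISS #2: read from I]
Op 3: C2 read [C2 read: already in S, no change] -> [S,I,S] [hit: read from S]
Op 4: C2 write [C2 write: invalidate ['C0=S'] -> C2=M] -> [I,I,M] [MISS #3: write from S]
Op 5: C2 write [C2 write: already M (modified), no change] -> [I,I,M] [hit: write from M]
Op 6: C1 read [C1 read from I: others=['C2=M'] -> C1=S, others downsized to S] -> [I,S,S] [MISS #4: read from I]
Op 7: C1 read [C1 read: already in S, no change] -> [I,S,S] [hit: read from S]
Op 8: C2 write [C2 write: invalidate ['C1=S'] -> C2=M] -> [I,I,M] [MISS #5: write from S]
Op 9: C1 read [C1 read from I: others=['C2=M'] -> C1=S, others downsized to S] -> [I,S,S] [MISS #6: read from I]

Answer: 6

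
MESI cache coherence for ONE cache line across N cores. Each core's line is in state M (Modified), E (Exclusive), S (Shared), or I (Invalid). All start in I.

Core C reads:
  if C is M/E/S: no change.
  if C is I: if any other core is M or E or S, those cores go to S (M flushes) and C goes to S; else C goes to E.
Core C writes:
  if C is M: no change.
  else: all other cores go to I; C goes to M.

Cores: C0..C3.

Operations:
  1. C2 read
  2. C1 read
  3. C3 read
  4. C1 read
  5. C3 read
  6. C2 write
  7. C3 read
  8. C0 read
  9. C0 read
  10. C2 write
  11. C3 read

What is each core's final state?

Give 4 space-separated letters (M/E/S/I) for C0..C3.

Answer: I I S S

Derivation:
Op 1: C2 read [C2 read from I: no other sharers -> C2=E (exclusive)] -> [I,I,E,I]
Op 2: C1 read [C1 read from I: others=['C2=E'] -> C1=S, others downsized to S] -> [I,S,S,I]
Op 3: C3 read [C3 read from I: others=['C1=S', 'C2=S'] -> C3=S, others downsized to S] -> [I,S,S,S]
Op 4: C1 read [C1 read: already in S, no change] -> [I,S,S,S]
Op 5: C3 read [C3 read: already in S, no change] -> [I,S,S,S]
Op 6: C2 write [C2 write: invalidate ['C1=S', 'C3=S'] -> C2=M] -> [I,I,M,I]
Op 7: C3 read [C3 read from I: others=['C2=M'] -> C3=S, others downsized to S] -> [I,I,S,S]
Op 8: C0 read [C0 read from I: others=['C2=S', 'C3=S'] -> C0=S, others downsized to S] -> [S,I,S,S]
Op 9: C0 read [C0 read: already in S, no change] -> [S,I,S,S]
Op 10: C2 write [C2 write: invalidate ['C0=S', 'C3=S'] -> C2=M] -> [I,I,M,I]
Op 11: C3 read [C3 read from I: others=['C2=M'] -> C3=S, others downsized to S] -> [I,I,S,S]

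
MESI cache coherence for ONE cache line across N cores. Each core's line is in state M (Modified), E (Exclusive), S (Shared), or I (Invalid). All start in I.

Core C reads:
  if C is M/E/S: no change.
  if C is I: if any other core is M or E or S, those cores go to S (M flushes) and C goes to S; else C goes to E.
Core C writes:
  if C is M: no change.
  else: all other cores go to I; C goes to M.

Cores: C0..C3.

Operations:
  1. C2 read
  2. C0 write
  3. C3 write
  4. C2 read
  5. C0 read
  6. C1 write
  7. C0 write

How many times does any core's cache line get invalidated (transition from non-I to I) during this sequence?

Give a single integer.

Op 1: C2 read [C2 read from I: no other sharers -> C2=E (exclusive)] -> [I,I,E,I] (invalidations this op: 0; running total: 0)
Op 2: C0 write [C0 write: invalidate ['C2=E'] -> C0=M] -> [M,I,I,I] (invalidations this op: 1; running total: 1)
Op 3: C3 write [C3 write: invalidate ['C0=M'] -> C3=M] -> [I,I,I,M] (invalidations this op: 1; running total: 2)
Op 4: C2 read [C2 read from I: others=['C3=M'] -> C2=S, others downsized to S] -> [I,I,S,S] (invalidations this op: 0; running total: 2)
Op 5: C0 read [C0 read from I: others=['C2=S', 'C3=S'] -> C0=S, others downsized to S] -> [S,I,S,S] (invalidations this op: 0; running total: 2)
Op 6: C1 write [C1 write: invalidate ['C0=S', 'C2=S', 'C3=S'] -> C1=M] -> [I,M,I,I] (invalidations this op: 3; running total: 5)
Op 7: C0 write [C0 write: invalidate ['C1=M'] -> C0=M] -> [M,I,I,I] (invalidations this op: 1; running total: 6)

Answer: 6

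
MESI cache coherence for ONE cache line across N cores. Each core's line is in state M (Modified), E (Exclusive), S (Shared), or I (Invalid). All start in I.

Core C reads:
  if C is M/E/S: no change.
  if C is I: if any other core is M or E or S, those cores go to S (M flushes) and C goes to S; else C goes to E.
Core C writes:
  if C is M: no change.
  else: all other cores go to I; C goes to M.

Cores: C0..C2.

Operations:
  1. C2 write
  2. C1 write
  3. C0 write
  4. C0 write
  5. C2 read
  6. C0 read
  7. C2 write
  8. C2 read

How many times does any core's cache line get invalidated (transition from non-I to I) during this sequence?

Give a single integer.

Op 1: C2 write [C2 write: invalidate none -> C2=M] -> [I,I,M] (invalidations this op: 0; running total: 0)
Op 2: C1 write [C1 write: invalidate ['C2=M'] -> C1=M] -> [I,M,I] (invalidations this op: 1; running total: 1)
Op 3: C0 write [C0 write: invalidate ['C1=M'] -> C0=M] -> [M,I,I] (invalidations this op: 1; running total: 2)
Op 4: C0 write [C0 write: already M (modified), no change] -> [M,I,I] (invalidations this op: 0; running total: 2)
Op 5: C2 read [C2 read from I: others=['C0=M'] -> C2=S, others downsized to S] -> [S,I,S] (invalidations this op: 0; running total: 2)
Op 6: C0 read [C0 read: already in S, no change] -> [S,I,S] (invalidations this op: 0; running total: 2)
Op 7: C2 write [C2 write: invalidate ['C0=S'] -> C2=M] -> [I,I,M] (invalidations this op: 1; running total: 3)
Op 8: C2 read [C2 read: already in M, no change] -> [I,I,M] (invalidations this op: 0; running total: 3)

Answer: 3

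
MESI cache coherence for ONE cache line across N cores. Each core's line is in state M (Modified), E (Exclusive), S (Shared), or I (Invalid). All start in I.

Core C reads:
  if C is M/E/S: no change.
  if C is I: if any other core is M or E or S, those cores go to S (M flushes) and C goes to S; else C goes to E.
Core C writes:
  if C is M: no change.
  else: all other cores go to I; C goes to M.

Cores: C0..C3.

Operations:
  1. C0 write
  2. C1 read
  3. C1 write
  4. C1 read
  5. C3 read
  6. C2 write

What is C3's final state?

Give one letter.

Answer: I

Derivation:
Op 1: C0 write [C0 write: invalidate none -> C0=M] -> [M,I,I,I]
Op 2: C1 read [C1 read from I: others=['C0=M'] -> C1=S, others downsized to S] -> [S,S,I,I]
Op 3: C1 write [C1 write: invalidate ['C0=S'] -> C1=M] -> [I,M,I,I]
Op 4: C1 read [C1 read: already in M, no change] -> [I,M,I,I]
Op 5: C3 read [C3 read from I: others=['C1=M'] -> C3=S, others downsized to S] -> [I,S,I,S]
Op 6: C2 write [C2 write: invalidate ['C1=S', 'C3=S'] -> C2=M] -> [I,I,M,I]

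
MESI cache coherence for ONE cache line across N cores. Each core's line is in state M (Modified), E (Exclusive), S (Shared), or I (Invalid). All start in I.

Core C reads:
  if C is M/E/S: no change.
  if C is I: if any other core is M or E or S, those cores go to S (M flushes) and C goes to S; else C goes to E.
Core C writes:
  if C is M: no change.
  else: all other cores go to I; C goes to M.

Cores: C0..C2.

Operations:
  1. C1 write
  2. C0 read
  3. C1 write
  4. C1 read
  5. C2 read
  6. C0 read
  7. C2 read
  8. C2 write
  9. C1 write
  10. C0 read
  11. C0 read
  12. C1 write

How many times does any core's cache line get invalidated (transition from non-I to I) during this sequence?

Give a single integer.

Op 1: C1 write [C1 write: invalidate none -> C1=M] -> [I,M,I] (invalidations this op: 0; running total: 0)
Op 2: C0 read [C0 read from I: others=['C1=M'] -> C0=S, others downsized to S] -> [S,S,I] (invalidations this op: 0; running total: 0)
Op 3: C1 write [C1 write: invalidate ['C0=S'] -> C1=M] -> [I,M,I] (invalidations this op: 1; running total: 1)
Op 4: C1 read [C1 read: already in M, no change] -> [I,M,I] (invalidations this op: 0; running total: 1)
Op 5: C2 read [C2 read from I: others=['C1=M'] -> C2=S, others downsized to S] -> [I,S,S] (invalidations this op: 0; running total: 1)
Op 6: C0 read [C0 read from I: others=['C1=S', 'C2=S'] -> C0=S, others downsized to S] -> [S,S,S] (invalidations this op: 0; running total: 1)
Op 7: C2 read [C2 read: already in S, no change] -> [S,S,S] (invalidations this op: 0; running total: 1)
Op 8: C2 write [C2 write: invalidate ['C0=S', 'C1=S'] -> C2=M] -> [I,I,M] (invalidations this op: 2; running total: 3)
Op 9: C1 write [C1 write: invalidate ['C2=M'] -> C1=M] -> [I,M,I] (invalidations this op: 1; running total: 4)
Op 10: C0 read [C0 read from I: others=['C1=M'] -> C0=S, others downsized to S] -> [S,S,I] (invalidations this op: 0; running total: 4)
Op 11: C0 read [C0 read: already in S, no change] -> [S,S,I] (invalidations this op: 0; running total: 4)
Op 12: C1 write [C1 write: invalidate ['C0=S'] -> C1=M] -> [I,M,I] (invalidations this op: 1; running total: 5)

Answer: 5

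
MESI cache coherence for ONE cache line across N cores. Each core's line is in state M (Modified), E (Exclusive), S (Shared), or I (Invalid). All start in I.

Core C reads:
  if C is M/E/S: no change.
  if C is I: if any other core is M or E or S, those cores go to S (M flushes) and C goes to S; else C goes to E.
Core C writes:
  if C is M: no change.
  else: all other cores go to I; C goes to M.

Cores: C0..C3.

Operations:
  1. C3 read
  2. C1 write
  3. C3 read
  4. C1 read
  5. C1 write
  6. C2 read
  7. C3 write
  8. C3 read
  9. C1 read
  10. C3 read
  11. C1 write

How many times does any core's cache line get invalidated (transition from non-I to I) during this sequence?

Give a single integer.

Answer: 5

Derivation:
Op 1: C3 read [C3 read from I: no other sharers -> C3=E (exclusive)] -> [I,I,I,E] (invalidations this op: 0; running total: 0)
Op 2: C1 write [C1 write: invalidate ['C3=E'] -> C1=M] -> [I,M,I,I] (invalidations this op: 1; running total: 1)
Op 3: C3 read [C3 read from I: others=['C1=M'] -> C3=S, others downsized to S] -> [I,S,I,S] (invalidations this op: 0; running total: 1)
Op 4: C1 read [C1 read: already in S, no change] -> [I,S,I,S] (invalidations this op: 0; running total: 1)
Op 5: C1 write [C1 write: invalidate ['C3=S'] -> C1=M] -> [I,M,I,I] (invalidations this op: 1; running total: 2)
Op 6: C2 read [C2 read from I: others=['C1=M'] -> C2=S, others downsized to S] -> [I,S,S,I] (invalidations this op: 0; running total: 2)
Op 7: C3 write [C3 write: invalidate ['C1=S', 'C2=S'] -> C3=M] -> [I,I,I,M] (invalidations this op: 2; running total: 4)
Op 8: C3 read [C3 read: already in M, no change] -> [I,I,I,M] (invalidations this op: 0; running total: 4)
Op 9: C1 read [C1 read from I: others=['C3=M'] -> C1=S, others downsized to S] -> [I,S,I,S] (invalidations this op: 0; running total: 4)
Op 10: C3 read [C3 read: already in S, no change] -> [I,S,I,S] (invalidations this op: 0; running total: 4)
Op 11: C1 write [C1 write: invalidate ['C3=S'] -> C1=M] -> [I,M,I,I] (invalidations this op: 1; running total: 5)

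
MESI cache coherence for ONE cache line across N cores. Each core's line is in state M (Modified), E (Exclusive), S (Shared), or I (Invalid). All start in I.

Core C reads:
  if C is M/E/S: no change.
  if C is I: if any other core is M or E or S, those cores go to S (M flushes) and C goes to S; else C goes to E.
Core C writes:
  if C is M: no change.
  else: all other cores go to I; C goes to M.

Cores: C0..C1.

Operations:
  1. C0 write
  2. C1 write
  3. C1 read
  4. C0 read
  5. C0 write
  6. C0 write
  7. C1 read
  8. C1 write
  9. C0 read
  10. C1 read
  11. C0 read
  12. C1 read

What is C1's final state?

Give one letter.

Op 1: C0 write [C0 write: invalidate none -> C0=M] -> [M,I]
Op 2: C1 write [C1 write: invalidate ['C0=M'] -> C1=M] -> [I,M]
Op 3: C1 read [C1 read: already in M, no change] -> [I,M]
Op 4: C0 read [C0 read from I: others=['C1=M'] -> C0=S, others downsized to S] -> [S,S]
Op 5: C0 write [C0 write: invalidate ['C1=S'] -> C0=M] -> [M,I]
Op 6: C0 write [C0 write: already M (modified), no change] -> [M,I]
Op 7: C1 read [C1 read from I: others=['C0=M'] -> C1=S, others downsized to S] -> [S,S]
Op 8: C1 write [C1 write: invalidate ['C0=S'] -> C1=M] -> [I,M]
Op 9: C0 read [C0 read from I: others=['C1=M'] -> C0=S, others downsized to S] -> [S,S]
Op 10: C1 read [C1 read: already in S, no change] -> [S,S]
Op 11: C0 read [C0 read: already in S, no change] -> [S,S]
Op 12: C1 read [C1 read: already in S, no change] -> [S,S]

Answer: S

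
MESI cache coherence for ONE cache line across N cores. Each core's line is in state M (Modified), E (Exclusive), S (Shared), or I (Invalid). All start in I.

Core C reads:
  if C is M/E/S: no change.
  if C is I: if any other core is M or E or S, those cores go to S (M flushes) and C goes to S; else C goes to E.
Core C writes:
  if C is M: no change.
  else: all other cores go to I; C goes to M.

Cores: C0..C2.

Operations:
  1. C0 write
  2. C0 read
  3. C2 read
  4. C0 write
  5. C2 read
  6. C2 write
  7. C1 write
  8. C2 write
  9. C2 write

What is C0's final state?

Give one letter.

Op 1: C0 write [C0 write: invalidate none -> C0=M] -> [M,I,I]
Op 2: C0 read [C0 read: already in M, no change] -> [M,I,I]
Op 3: C2 read [C2 read from I: others=['C0=M'] -> C2=S, others downsized to S] -> [S,I,S]
Op 4: C0 write [C0 write: invalidate ['C2=S'] -> C0=M] -> [M,I,I]
Op 5: C2 read [C2 read from I: others=['C0=M'] -> C2=S, others downsized to S] -> [S,I,S]
Op 6: C2 write [C2 write: invalidate ['C0=S'] -> C2=M] -> [I,I,M]
Op 7: C1 write [C1 write: invalidate ['C2=M'] -> C1=M] -> [I,M,I]
Op 8: C2 write [C2 write: invalidate ['C1=M'] -> C2=M] -> [I,I,M]
Op 9: C2 write [C2 write: already M (modified), no change] -> [I,I,M]

Answer: I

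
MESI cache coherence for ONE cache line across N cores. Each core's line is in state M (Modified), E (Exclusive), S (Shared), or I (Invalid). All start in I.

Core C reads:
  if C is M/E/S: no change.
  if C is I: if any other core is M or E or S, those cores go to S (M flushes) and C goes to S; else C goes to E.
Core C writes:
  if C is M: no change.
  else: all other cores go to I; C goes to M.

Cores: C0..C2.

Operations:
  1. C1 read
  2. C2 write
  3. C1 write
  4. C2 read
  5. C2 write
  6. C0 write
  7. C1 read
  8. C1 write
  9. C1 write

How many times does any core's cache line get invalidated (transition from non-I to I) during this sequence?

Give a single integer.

Op 1: C1 read [C1 read from I: no other sharers -> C1=E (exclusive)] -> [I,E,I] (invalidations this op: 0; running total: 0)
Op 2: C2 write [C2 write: invalidate ['C1=E'] -> C2=M] -> [I,I,M] (invalidations this op: 1; running total: 1)
Op 3: C1 write [C1 write: invalidate ['C2=M'] -> C1=M] -> [I,M,I] (invalidations this op: 1; running total: 2)
Op 4: C2 read [C2 read from I: others=['C1=M'] -> C2=S, others downsized to S] -> [I,S,S] (invalidations this op: 0; running total: 2)
Op 5: C2 write [C2 write: invalidate ['C1=S'] -> C2=M] -> [I,I,M] (invalidations this op: 1; running total: 3)
Op 6: C0 write [C0 write: invalidate ['C2=M'] -> C0=M] -> [M,I,I] (invalidations this op: 1; running total: 4)
Op 7: C1 read [C1 read from I: others=['C0=M'] -> C1=S, others downsized to S] -> [S,S,I] (invalidations this op: 0; running total: 4)
Op 8: C1 write [C1 write: invalidate ['C0=S'] -> C1=M] -> [I,M,I] (invalidations this op: 1; running total: 5)
Op 9: C1 write [C1 write: already M (modified), no change] -> [I,M,I] (invalidations this op: 0; running total: 5)

Answer: 5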